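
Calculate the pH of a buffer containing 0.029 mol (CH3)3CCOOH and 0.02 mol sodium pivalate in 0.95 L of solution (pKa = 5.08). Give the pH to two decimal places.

pH = pKa + log([A⁻]/[HA]) = 5.08 + log(0.02/0.029)
pH = 5.08 + (-0.161) = 4.92

pH = 4.92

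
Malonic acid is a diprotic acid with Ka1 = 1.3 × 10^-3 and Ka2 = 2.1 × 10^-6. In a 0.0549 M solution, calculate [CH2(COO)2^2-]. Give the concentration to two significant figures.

First ionization gives [H+] ≈ [CH2(COOH)COO-] = 7.82 × 10^-3 M.
Second step: Ka2 = [H+][CH2(COO)2^2-]/[CH2(COOH)COO-] ≈ [CH2(COO)2^2-] (since [H+] ≈ [CH2(COOH)COO-]).
So [CH2(COO)2^2-] ≈ Ka2.

2.1 × 10^-6 M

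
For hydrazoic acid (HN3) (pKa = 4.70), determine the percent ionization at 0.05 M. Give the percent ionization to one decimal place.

HN3 ⇌ N3- + H+; let x = [H+] at equilibrium.
Ka = 10^(−4.70) = 2.00 × 10^-5
x ≈ √(Ka·C₀) = √(2.00 × 10^-5 × 0.05) = 1.00 × 10^-3 M
% ionization = x/C₀ × 100% = 1.00 × 10^-3/0.05 × 100% = 2.0%

2.0%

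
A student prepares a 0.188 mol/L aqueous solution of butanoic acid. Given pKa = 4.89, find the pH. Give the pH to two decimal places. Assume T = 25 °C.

CH3(CH2)2COOH ⇌ CH3(CH2)2COO- + H+
Ka = 10^(−4.89) = 1.29 × 10^-5
Ka = [H+]²/(0.188 − [H+]) = 1.29 × 10^-5
Assume [H+] ≪ 0.188: [H+] ≈ √(1.29 × 10^-5 × 0.188) = 1.56 × 10^-3 M
pH = −log[H+] = −log(1.56 × 10^-3) = 2.81

pH = 2.81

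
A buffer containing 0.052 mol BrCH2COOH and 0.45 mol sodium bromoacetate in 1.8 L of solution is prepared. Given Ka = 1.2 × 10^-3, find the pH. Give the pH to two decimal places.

pKa = −log(1.2 × 10^-3) = 2.921
Henderson–Hasselbalch: pH = pKa + log([BrCH2COO-]/[BrCH2COOH]) = 2.921 + log(0.45/0.052)
pH = 2.921 + (+0.937) = 3.86

pH = 3.86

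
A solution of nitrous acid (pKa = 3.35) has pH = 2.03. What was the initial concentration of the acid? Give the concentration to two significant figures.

C₀ = 2.0 × 10^-1 M

[H+] = 10^(-2.03) = 9.33 × 10^-3 M = x
Ka = 10^(−3.35) = 4.47 × 10^-4
Ka = x²/(C₀ − x) ⇒ C₀ = x + x²/Ka
C₀ = 9.33 × 10^-3 + (9.33 × 10^-3)²/(4.47 × 10^-4) = 2.04 × 10^-1 M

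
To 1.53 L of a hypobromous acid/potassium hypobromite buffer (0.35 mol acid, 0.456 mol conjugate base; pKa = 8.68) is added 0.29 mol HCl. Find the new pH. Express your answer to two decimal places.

After neutralization: n(HOBr) = 0.64 mol, n(OBr-) = 0.166 mol.
Henderson–Hasselbalch with mole ratio 0.166/0.64: pH = 8.68 + (-0.586)

pH = 8.09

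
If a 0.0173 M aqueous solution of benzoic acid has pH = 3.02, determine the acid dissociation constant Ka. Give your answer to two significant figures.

[H+] = 10^(-3.02) = 9.55 × 10^-4 M
At equilibrium [HA] = 0.0173 − 9.55 × 10^-4 = 1.63 × 10^-2 M
Ka = [H+][A-]/[HA] = (9.55 × 10^-4)² / 1.63 × 10^-2 = 5.6 × 10^-5

Ka = 5.6 × 10^-5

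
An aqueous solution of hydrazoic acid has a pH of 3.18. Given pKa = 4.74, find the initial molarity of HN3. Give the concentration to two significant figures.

[H+] = 10^(-3.18) = 6.61 × 10^-4 M = x
Ka = 10^(−4.74) = 1.82 × 10^-5
Ka = x²/(C₀ − x) ⇒ C₀ = x + x²/Ka
C₀ = 6.61 × 10^-4 + (6.61 × 10^-4)²/(1.82 × 10^-5) = 2.47 × 10^-2 M

C₀ = 2.5 × 10^-2 M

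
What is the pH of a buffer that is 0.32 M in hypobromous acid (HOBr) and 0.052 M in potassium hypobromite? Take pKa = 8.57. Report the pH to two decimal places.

Henderson–Hasselbalch: pH = pKa + log([OBr-]/[HOBr]) = 8.57 + log(0.052/0.32)
pH = 8.57 + (-0.789) = 7.78

pH = 7.78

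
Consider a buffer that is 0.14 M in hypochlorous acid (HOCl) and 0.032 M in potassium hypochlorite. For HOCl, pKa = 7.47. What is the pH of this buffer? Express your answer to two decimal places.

pH = 6.83

Using pH = pKa + log([base]/[acid]) with [base]/[acid] = 0.032/0.14:
pH = 7.47 + (-0.641) = 6.83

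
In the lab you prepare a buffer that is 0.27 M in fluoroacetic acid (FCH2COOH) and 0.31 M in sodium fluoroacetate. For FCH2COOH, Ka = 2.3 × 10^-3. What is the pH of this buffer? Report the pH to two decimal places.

pKa = −log(2.3 × 10^-3) = 2.638
Henderson–Hasselbalch: pH = pKa + log([FCH2COO-]/[FCH2COOH]) = 2.638 + log(0.31/0.27)
pH = 2.638 + (+0.060) = 2.70

pH = 2.70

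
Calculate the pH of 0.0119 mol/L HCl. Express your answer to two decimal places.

pH = 1.92

HCl is a strong acid and dissociates completely, so [H+] = 0.0119 M.
pH = -log(0.0119) = 1.92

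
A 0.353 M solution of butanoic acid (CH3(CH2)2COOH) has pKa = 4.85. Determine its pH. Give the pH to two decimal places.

CH3(CH2)2COOH ⇌ CH3(CH2)2COO- + H+
Ka = 10^(−4.85) = 1.41 × 10^-5
Ka = x²/(0.353 − x) = 1.41 × 10^-5
Since Ka ≪ C₀, x ≈ √(Ka·C₀) = 2.23 × 10^-3 M.
(x/C₀ = 0.63% < 5%, so the approximation holds.)
pH = −log(2.23 × 10^-3) = 2.65

pH = 2.65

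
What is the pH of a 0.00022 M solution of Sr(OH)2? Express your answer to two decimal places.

pH = 10.64

Sr(OH)2 is a strong base (each formula unit releases 2 OH-); [OH-] = 0.00044 M.
pOH = -log(0.00044) = 3.36
pH = 14.00 - 3.36 = 10.64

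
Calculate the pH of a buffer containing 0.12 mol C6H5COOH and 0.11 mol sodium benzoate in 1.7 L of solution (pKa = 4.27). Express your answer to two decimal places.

pH = 4.23

Henderson–Hasselbalch: pH = pKa + log([C6H5COO-]/[C6H5COOH]) = 4.27 + log(0.11/0.12)
pH = 4.27 + (-0.038) = 4.23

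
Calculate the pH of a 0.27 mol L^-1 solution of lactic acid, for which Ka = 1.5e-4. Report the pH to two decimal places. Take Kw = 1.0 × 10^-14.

CH3CH(OH)COOH ⇌ CH3CH(OH)COO- + H+
From the ICE table, Ka = x²/(0.27 − x) = 1.5 × 10^-4.
Neglecting x in the denominator: x = √(1.5 × 10^-4 × 0.27) = 6.36 × 10^-3 M
(x/C₀ = 2.4% < 5%, so the approximation holds.)
pH = −log(6.36 × 10^-3) = 2.20

pH = 2.20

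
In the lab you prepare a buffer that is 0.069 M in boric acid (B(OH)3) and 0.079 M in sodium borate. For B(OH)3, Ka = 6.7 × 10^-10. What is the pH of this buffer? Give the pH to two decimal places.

pKa = −log(6.7 × 10^-10) = 9.174
Using pH = pKa + log([base]/[acid]) with [base]/[acid] = 0.079/0.069:
pH = 9.174 + (+0.059) = 9.23

pH = 9.23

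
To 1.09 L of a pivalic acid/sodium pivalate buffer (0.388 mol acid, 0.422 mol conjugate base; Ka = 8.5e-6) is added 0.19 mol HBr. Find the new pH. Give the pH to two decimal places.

After neutralization: n((CH3)3CCOOH) = 0.578 mol, n((CH3)3CCOO-) = 0.232 mol.
pKa = −log(8.5 × 10^-6) = 5.071
pH = pKa + log(n_(CH3)3CCOO-/n_(CH3)3CCOOH) = 5.071 + log(0.232/0.578) = 5.071 + (-0.396)

pH = 4.67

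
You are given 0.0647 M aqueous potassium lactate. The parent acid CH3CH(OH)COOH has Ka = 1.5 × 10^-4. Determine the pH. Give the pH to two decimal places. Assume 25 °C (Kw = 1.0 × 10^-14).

CH3CH(OH)COO- is the conjugate base of the weak acid CH3CH(OH)COOH.
Kb = Kw/Ka = 1.0×10^-14 / 1.5 × 10^-4 = 6.67 × 10^-11
Let x = [OH-] at equilibrium. Kb = x²/(0.0647 − x).
Assume x ≪ 0.0647: x ≈ √(6.67 × 10^-11 × 0.0647) = 2.08 × 10^-6 M
Check: 0.0032% ionized — well under 5%, approximation valid.
pOH = 5.68, so pH = 14.00 − pOH = 8.32

pH = 8.32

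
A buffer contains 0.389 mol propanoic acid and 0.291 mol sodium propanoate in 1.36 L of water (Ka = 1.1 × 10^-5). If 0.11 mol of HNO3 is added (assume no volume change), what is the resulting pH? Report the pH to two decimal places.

pH = 4.52

After neutralization: n(CH3CH2COOH) = 0.499 mol, n(CH3CH2COO-) = 0.181 mol.
pKa = −log(1.1 × 10^-5) = 4.959
pH = pKa + log(n_CH3CH2COO-/n_CH3CH2COOH) = 4.959 + log(0.181/0.499) = 4.959 + (-0.440)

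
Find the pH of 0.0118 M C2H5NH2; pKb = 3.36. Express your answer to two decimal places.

C2H5NH2 + H2O ⇌ C2H5NH3+ + OH-
Kb = 10^(−3.36) = 4.37 × 10^-4
From the ICE table, Kb = [OH-]²/(0.0118 − [OH-]) = 4.37 × 10^-4.
The 5% rule fails; solving [OH-]² + Kb·[OH-] − Kb·C₀ = 0 exactly:
[OH-] = (−Kb + √(Kb² + 4·Kb·C₀))/2 = 2.06 × 10^-3 M
pOH = 2.69, so pH = 14.00 − pOH = 11.31

pH = 11.31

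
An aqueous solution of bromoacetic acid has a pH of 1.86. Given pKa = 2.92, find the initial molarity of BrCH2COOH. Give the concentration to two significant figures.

[H+] = 10^(-1.86) = 1.38 × 10^-2 M = x
Ka = 10^(−2.92) = 1.20 × 10^-3
Ka = x²/(C₀ − x) ⇒ C₀ = x + x²/Ka
C₀ = 1.38 × 10^-2 + (1.38 × 10^-2)²/(1.20 × 10^-3) = 1.73 × 10^-1 M

C₀ = 1.7 × 10^-1 M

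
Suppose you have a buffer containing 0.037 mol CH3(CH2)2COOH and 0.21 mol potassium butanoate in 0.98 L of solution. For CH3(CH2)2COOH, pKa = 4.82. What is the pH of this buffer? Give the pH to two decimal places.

pH = pKa + log([A⁻]/[HA]) = 4.82 + log(0.21/0.037)
pH = 4.82 + (+0.754) = 5.57

pH = 5.57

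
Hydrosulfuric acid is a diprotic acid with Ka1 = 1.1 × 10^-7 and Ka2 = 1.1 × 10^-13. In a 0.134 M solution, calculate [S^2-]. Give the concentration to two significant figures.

First ionization gives [H+] ≈ [HS-] = 1.21 × 10^-4 M.
Second step: Ka2 = [H+][S^2-]/[HS-] ≈ [S^2-] (since [H+] ≈ [HS-]).
So [S^2-] ≈ Ka2.

1.1 × 10^-13 M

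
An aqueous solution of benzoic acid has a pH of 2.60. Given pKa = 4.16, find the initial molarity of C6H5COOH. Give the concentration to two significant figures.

C₀ = 9.4 × 10^-2 M

[H+] = 10^(-2.60) = 2.51 × 10^-3 M = x
Ka = 10^(−4.16) = 6.92 × 10^-5
Ka = x²/(C₀ − x) ⇒ C₀ = x + x²/Ka
C₀ = 2.51 × 10^-3 + (2.51 × 10^-3)²/(6.92 × 10^-5) = 9.36 × 10^-2 M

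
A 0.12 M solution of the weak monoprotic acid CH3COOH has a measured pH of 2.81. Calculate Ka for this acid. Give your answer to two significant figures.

[H+] = 10^(-2.81) = 1.55 × 10^-3 M
At equilibrium [HA] = 0.12 − 1.55 × 10^-3 = 1.18 × 10^-1 M
Ka = [H+][A-]/[HA] = (1.55 × 10^-3)² / 1.18 × 10^-1 = 2.0 × 10^-5

Ka = 2.0 × 10^-5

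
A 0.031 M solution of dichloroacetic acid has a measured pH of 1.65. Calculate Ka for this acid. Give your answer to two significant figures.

[H+] = 10^(-1.65) = 2.24 × 10^-2 M
At equilibrium [HA] = 0.031 − 2.24 × 10^-2 = 8.60 × 10^-3 M
Ka = [H+][A-]/[HA] = (2.24 × 10^-2)² / 8.60 × 10^-3 = 5.8 × 10^-2

Ka = 5.8 × 10^-2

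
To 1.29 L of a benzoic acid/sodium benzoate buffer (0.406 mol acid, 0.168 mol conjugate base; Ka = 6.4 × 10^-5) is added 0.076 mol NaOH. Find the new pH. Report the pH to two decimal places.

pH = 4.06

OH- converts C6H5COOH to C6H5COO-: C6H5COOH → 0.33 mol, C6H5COO- → 0.244 mol.
pKa = −log(6.4 × 10^-5) = 4.194
pH = pKa + log(n_C6H5COO-/n_C6H5COOH) = 4.194 + log(0.244/0.33) = 4.194 + (-0.131)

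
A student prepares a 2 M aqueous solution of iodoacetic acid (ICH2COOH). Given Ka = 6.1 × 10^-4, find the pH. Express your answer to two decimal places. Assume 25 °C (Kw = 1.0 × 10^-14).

pH = 1.46

ICH2COOH ⇌ ICH2COO- + H+
From the ICE table, Ka = [H+]²/(2 − [H+]) = 6.1 × 10^-4.
Neglecting [H+] in the denominator: [H+] = √(6.1 × 10^-4 × 2) = 3.49 × 10^-2 M
Check: 1.7% ionized — well under 5%, approximation valid.
pH = −log(3.49 × 10^-2) = 1.46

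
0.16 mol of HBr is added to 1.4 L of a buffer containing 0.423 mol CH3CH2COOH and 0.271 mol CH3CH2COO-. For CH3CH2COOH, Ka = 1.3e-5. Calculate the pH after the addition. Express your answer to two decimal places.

pH = 4.17

After neutralization: n(CH3CH2COOH) = 0.583 mol, n(CH3CH2COO-) = 0.111 mol.
pKa = −log(1.3 × 10^-5) = 4.886
Henderson–Hasselbalch with mole ratio 0.111/0.583: pH = 4.886 + (-0.720)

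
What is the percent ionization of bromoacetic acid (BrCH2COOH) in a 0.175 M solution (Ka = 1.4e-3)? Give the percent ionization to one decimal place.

BrCH2COOH ⇌ BrCH2COO- + H+; let x = [H+] at equilibrium.
Ka = x²/(C₀ − x); solving the quadratic gives x = 1.50 × 10^-2 M.
Fraction ionized = 1.50 × 10^-2 / 0.175 = 0.0857 → 8.6%

8.6%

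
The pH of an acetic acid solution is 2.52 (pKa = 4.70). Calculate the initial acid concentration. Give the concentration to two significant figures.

[H+] = 10^(-2.52) = 3.02 × 10^-3 M = x
Ka = 10^(−4.70) = 2.00 × 10^-5
Ka = x²/(C₀ − x) ⇒ C₀ = x + x²/Ka
C₀ = 3.02 × 10^-3 + (3.02 × 10^-3)²/(2.00 × 10^-5) = 4.59 × 10^-1 M

C₀ = 4.6 × 10^-1 M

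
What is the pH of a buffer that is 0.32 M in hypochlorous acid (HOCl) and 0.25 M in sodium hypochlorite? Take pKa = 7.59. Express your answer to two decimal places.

Using pH = pKa + log([base]/[acid]) with [base]/[acid] = 0.25/0.32:
pH = 7.59 + (-0.107) = 7.48

pH = 7.48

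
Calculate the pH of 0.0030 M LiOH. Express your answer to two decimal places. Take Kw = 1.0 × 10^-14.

LiOH is a strong base; [OH-] = 0.003 M.
pOH = -log(0.003) = 2.52
pH = 14.00 - 2.52 = 11.48

pH = 11.48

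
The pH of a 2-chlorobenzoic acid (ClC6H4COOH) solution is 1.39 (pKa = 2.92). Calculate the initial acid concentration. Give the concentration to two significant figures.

C₀ = 1.4 M

[H+] = 10^(-1.39) = 4.07 × 10^-2 M = x
Ka = 10^(−2.92) = 1.20 × 10^-3
Ka = x²/(C₀ − x) ⇒ C₀ = x + x²/Ka
C₀ = 4.07 × 10^-2 + (4.07 × 10^-2)²/(1.20 × 10^-3) = 1.42 M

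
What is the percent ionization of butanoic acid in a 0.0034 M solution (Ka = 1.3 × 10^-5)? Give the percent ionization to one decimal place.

6.0%

CH3(CH2)2COOH ⇌ CH3(CH2)2COO- + H+; let x = [H+] at equilibrium.
Ka = x²/(C₀ − x); solving the quadratic gives x = 2.04 × 10^-4 M.
% ionization = x/C₀ × 100% = 2.04 × 10^-4/0.0034 × 100% = 6.0%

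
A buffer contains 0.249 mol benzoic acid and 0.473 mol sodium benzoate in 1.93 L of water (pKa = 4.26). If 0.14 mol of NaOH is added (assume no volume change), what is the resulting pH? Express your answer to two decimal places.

After neutralization: n(C6H5COOH) = 0.109 mol, n(C6H5COO-) = 0.613 mol.
pH = pKa + log([A⁻]/[HA]) = 4.26 + log(0.613/0.109) = 4.26 +0.750

pH = 5.01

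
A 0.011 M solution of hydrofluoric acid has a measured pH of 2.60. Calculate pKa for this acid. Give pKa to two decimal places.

pKa = 3.13

[H+] = 10^(-2.60) = 2.51 × 10^-3 M
At equilibrium [HA] = 0.011 − 2.51 × 10^-3 = 8.49 × 10^-3 M
Ka = [H+][A-]/[HA] = (2.51 × 10^-3)² / 8.49 × 10^-3 = 7.42 × 10^-4
pKa = -log(7.42 × 10^-4) = 3.13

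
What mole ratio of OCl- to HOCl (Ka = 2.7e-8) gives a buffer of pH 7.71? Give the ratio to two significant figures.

ratio = 1.4

pKa = -log(2.7 × 10^-8) = 7.569
pH = pKa + log(r) ⇒ log(r) = 7.71 − 7.569 = +0.141
r = [OCl-]/[HOCl] = 10^(+0.141) = 1.38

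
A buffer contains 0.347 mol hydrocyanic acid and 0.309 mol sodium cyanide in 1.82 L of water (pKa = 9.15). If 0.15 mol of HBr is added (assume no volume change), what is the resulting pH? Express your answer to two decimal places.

pH = 8.66

Added H+ converts CN- to HCN: HCN → 0.497 mol, CN- → 0.159 mol.
pH = pKa + log([A⁻]/[HA]) = 9.15 + log(0.159/0.497) = 9.15 -0.495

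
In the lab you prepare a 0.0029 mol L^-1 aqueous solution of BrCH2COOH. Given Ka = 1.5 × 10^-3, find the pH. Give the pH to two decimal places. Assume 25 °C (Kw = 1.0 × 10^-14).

pH = 2.83

BrCH2COOH ⇌ BrCH2COO- + H+
From the ICE table, Ka = [H+]²/(0.0029 − [H+]) = 1.5 × 10^-3.
Here C₀/Ka ≈ 1.93, so the small-[H+] approximation fails. Use the quadratic:
[H+] = [−0.0015 + √(0.0015² + 1.74e-05)]/2 = 1.47 × 10^-3 M
pH = −log(1.47 × 10^-3) = 2.83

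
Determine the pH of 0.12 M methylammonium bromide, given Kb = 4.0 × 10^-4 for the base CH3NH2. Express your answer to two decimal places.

CH3NH3+ is the conjugate acid of the weak base CH3NH2.
Ka = Kw/Kb = 1.0×10^-14 / 4.0 × 10^-4 = 2.50 × 10^-11
From the ICE table, Ka = [H+]²/(0.12 − [H+]) = 2.50 × 10^-11.
Neglecting [H+] in the denominator: [H+] = √(2.50 × 10^-11 × 0.12) = 1.73 × 10^-6 M
pH = −log(1.73 × 10^-6) = 5.76

pH = 5.76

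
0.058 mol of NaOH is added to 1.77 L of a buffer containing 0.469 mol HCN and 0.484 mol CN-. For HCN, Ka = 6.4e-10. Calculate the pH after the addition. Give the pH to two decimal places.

After neutralization: n(HCN) = 0.411 mol, n(CN-) = 0.542 mol.
pKa = −log(6.4 × 10^-10) = 9.194
pH = pKa + log(n_CN-/n_HCN) = 9.194 + log(0.542/0.411) = 9.194 + (+0.120)

pH = 9.31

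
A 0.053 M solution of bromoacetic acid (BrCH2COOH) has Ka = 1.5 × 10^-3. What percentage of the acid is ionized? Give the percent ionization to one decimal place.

BrCH2COOH ⇌ BrCH2COO- + H+; let x = [H+] at equilibrium.
Ka = x²/(C₀ − x); solving the quadratic gives x = 8.20 × 10^-3 M.
Fraction ionized = 8.20 × 10^-3 / 0.053 = 0.1547 → 15.5%

15.5%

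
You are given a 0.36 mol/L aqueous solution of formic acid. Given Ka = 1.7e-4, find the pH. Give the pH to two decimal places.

pH = 2.11

HCOOH ⇌ HCOO- + H+
Ka = x²/(0.36 − x) = 1.7 × 10^-4
Assume x ≪ 0.36: x ≈ √(1.7 × 10^-4 × 0.36) = 7.82 × 10^-3 M
pH = −log(7.82 × 10^-3) = 2.11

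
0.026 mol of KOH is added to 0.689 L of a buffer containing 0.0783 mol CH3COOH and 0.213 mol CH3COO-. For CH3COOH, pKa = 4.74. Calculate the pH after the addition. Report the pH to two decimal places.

pH = 5.40

After neutralization: n(CH3COOH) = 0.0523 mol, n(CH3COO-) = 0.239 mol.
pH = pKa + log(n_CH3COO-/n_CH3COOH) = 4.74 + log(0.239/0.0523) = 4.74 + (+0.660)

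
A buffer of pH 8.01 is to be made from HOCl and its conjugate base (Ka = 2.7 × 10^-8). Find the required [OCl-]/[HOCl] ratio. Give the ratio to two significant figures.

ratio = 2.8

pKa = -log(2.7 × 10^-8) = 7.569
pH = pKa + log(r) ⇒ log(r) = 8.01 − 7.569 = +0.441
r = [OCl-]/[HOCl] = 10^(+0.441) = 2.76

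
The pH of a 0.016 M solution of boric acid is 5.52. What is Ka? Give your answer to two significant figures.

[H+] = 10^(-5.52) = 3.02 × 10^-6 M
At equilibrium [HA] = 0.016 − 3.02 × 10^-6 = 1.60 × 10^-2 M
Ka = [H+][A-]/[HA] = (3.02 × 10^-6)² / 1.60 × 10^-2 = 5.7 × 10^-10

Ka = 5.7 × 10^-10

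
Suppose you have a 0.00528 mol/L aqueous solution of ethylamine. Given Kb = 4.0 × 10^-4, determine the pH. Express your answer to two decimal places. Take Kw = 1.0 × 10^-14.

pH = 11.10

C2H5NH2 + H2O ⇌ C2H5NH3+ + OH-
Kb = x²/(0.00528 − x) = 4.0 × 10^-4
Here C₀/Kb ≈ 13.2, so the small-x approximation fails. Use the quadratic:
x = [−0.0004 + √(0.0004² + 8.45e-06)]/2 = 1.27 × 10^-3 M
pOH = 2.90, so pH = 14.00 − pOH = 11.10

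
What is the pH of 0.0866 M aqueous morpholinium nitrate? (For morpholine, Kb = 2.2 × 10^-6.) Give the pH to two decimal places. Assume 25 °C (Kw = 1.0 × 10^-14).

pH = 4.70

C4H8ONH2+ is the conjugate acid of the weak base C4H8ONH.
Ka = Kw/Kb = 1.0×10^-14 / 2.2 × 10^-6 = 4.55 × 10^-9
Ka = [H+]²/(0.0866 − [H+]) = 4.55 × 10^-9
Assume [H+] ≪ 0.0866: [H+] ≈ √(4.55 × 10^-9 × 0.0866) = 1.99 × 10^-5 M
pH = −log(1.99 × 10^-5) = 4.70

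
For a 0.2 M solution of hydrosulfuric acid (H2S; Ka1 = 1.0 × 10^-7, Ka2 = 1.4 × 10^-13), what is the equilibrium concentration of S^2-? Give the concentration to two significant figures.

First ionization gives [H+] ≈ [HS-] = 1.41 × 10^-4 M.
Second step: Ka2 = [H+][S^2-]/[HS-] ≈ [S^2-] (since [H+] ≈ [HS-]).
So [S^2-] ≈ Ka2.

1.4 × 10^-13 M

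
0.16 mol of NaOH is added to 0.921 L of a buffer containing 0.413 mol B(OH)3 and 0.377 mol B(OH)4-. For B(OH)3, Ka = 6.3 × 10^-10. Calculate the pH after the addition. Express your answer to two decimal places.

OH- converts B(OH)3 to B(OH)4-: B(OH)3 → 0.253 mol, B(OH)4- → 0.537 mol.
pKa = −log(6.3 × 10^-10) = 9.201
Henderson–Hasselbalch with mole ratio 0.537/0.253: pH = 9.201 + (+0.327)

pH = 9.53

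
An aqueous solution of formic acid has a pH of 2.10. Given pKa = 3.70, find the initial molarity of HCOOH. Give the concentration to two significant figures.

[H+] = 10^(-2.10) = 7.94 × 10^-3 M = x
Ka = 10^(−3.70) = 2.00 × 10^-4
Ka = x²/(C₀ − x) ⇒ C₀ = x + x²/Ka
C₀ = 7.94 × 10^-3 + (7.94 × 10^-3)²/(2.00 × 10^-4) = 3.23 × 10^-1 M

C₀ = 3.2 × 10^-1 M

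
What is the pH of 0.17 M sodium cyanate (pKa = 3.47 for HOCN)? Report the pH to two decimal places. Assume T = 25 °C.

OCN- is the conjugate base of the weak acid HOCN.
Ka = 10^(−3.47) = 3.39 × 10^-4
Kb = Kw/Ka = 1.0×10^-14 / 3.39 × 10^-4 = 2.95 × 10^-11
Let x = [OH-] at equilibrium. Kb = x²/(0.17 − x).
Neglecting x in the denominator: x = √(2.95 × 10^-11 × 0.17) = 2.24 × 10^-6 M
pOH = 5.65, so pH = 14.00 − pOH = 8.35

pH = 8.35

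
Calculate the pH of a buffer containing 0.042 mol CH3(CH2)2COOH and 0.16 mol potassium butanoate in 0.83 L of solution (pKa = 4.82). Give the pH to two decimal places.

Henderson–Hasselbalch: pH = pKa + log([CH3(CH2)2COO-]/[CH3(CH2)2COOH]) = 4.82 + log(0.16/0.042)
pH = 4.82 + (+0.581) = 5.40

pH = 5.40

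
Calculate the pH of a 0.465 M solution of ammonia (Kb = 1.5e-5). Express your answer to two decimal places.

pH = 11.42

NH3 + H2O ⇌ NH4+ + OH-
Kb = [OH-]²/(0.465 − [OH-]) = 1.5 × 10^-5
Assume [OH-] ≪ 0.465: [OH-] ≈ √(1.5 × 10^-5 × 0.465) = 2.64 × 10^-3 M
Check: 0.57% ionized — well under 5%, approximation valid.
pOH = −log(2.64 × 10^-3) = 2.58; pH = 14.00 − 2.58 = 11.42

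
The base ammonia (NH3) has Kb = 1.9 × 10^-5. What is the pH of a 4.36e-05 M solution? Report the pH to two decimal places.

NH3 + H2O ⇌ NH4+ + OH-
Kb = [OH-]²/(4.36e-05 − [OH-]) = 1.9 × 10^-5
The 5% rule fails; solving [OH-]² + Kb·[OH-] − Kb·C₀ = 0 exactly:
[OH-] = (−Kb + √(Kb² + 4·Kb·C₀))/2 = 2.08 × 10^-5 M
pOH = −log(2.08 × 10^-5) = 4.68; pH = 14.00 − 4.68 = 9.32

pH = 9.32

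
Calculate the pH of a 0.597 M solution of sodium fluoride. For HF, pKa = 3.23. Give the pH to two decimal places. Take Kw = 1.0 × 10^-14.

pH = 8.50

F- is the conjugate base of the weak acid HF.
Ka = 10^(−3.23) = 5.89 × 10^-4
Kb = Kw/Ka = 1.0×10^-14 / 5.89 × 10^-4 = 1.70 × 10^-11
Kb = x²/(0.597 − x) = 1.70 × 10^-11
Neglecting x in the denominator: x = √(1.70 × 10^-11 × 0.597) = 3.19 × 10^-6 M
pOH = 5.50, so pH = 14.00 − pOH = 8.50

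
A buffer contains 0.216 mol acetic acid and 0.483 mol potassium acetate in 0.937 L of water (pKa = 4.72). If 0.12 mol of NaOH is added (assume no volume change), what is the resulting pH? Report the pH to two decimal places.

After neutralization: n(CH3COOH) = 0.096 mol, n(CH3COO-) = 0.603 mol.
pH = pKa + log([A⁻]/[HA]) = 4.72 + log(0.603/0.096) = 4.72 +0.798

pH = 5.52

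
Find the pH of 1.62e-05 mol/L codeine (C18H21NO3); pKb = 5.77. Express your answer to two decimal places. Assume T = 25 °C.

C18H21NO3 + H2O ⇌ C18H22NO3+ + OH-
Kb = 10^(−5.77) = 1.70 × 10^-6
From the ICE table, Kb = x²/(1.62e-05 − x) = 1.70 × 10^-6.
The 5% rule fails; solving x² + Kb·x − Kb·C₀ = 0 exactly:
x = [−1.7e-06 + √(1.7e-06² + 1.1e-10)]/2 = 4.47 × 10^-6 M
pOH = 5.35, so pH = 14.00 − pOH = 8.65

pH = 8.65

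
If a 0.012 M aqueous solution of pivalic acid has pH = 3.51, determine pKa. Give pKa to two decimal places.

[H+] = 10^(-3.51) = 3.09 × 10^-4 M
At equilibrium [HA] = 0.012 − 3.09 × 10^-4 = 1.17 × 10^-2 M
Ka = [H+][A-]/[HA] = (3.09 × 10^-4)² / 1.17 × 10^-2 = 8.16 × 10^-6
pKa = -log(8.16 × 10^-6) = 5.09

pKa = 5.09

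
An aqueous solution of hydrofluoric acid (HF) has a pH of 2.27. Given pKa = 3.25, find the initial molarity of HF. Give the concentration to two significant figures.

[H+] = 10^(-2.27) = 5.37 × 10^-3 M = x
Ka = 10^(−3.25) = 5.62 × 10^-4
Ka = x²/(C₀ − x) ⇒ C₀ = x + x²/Ka
C₀ = 5.37 × 10^-3 + (5.37 × 10^-3)²/(5.62 × 10^-4) = 5.67 × 10^-2 M

C₀ = 5.7 × 10^-2 M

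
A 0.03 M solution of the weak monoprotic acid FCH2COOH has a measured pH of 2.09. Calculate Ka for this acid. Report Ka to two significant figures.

[H+] = 10^(-2.09) = 8.13 × 10^-3 M
At equilibrium [HA] = 0.03 − 8.13 × 10^-3 = 2.19 × 10^-2 M
Ka = [H+][A-]/[HA] = (8.13 × 10^-3)² / 2.19 × 10^-2 = 3.0 × 10^-3

Ka = 3.0 × 10^-3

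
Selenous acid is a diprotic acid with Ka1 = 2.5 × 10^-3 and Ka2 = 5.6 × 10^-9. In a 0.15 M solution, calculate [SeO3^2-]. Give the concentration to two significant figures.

First ionization gives [H+] ≈ [HSeO3-] = 1.82 × 10^-2 M.
Second step: Ka2 = [H+][SeO3^2-]/[HSeO3-] ≈ [SeO3^2-] (since [H+] ≈ [HSeO3-]).
So [SeO3^2-] ≈ Ka2.

5.6 × 10^-9 M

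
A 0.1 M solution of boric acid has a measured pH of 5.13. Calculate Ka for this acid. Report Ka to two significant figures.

[H+] = 10^(-5.13) = 7.41 × 10^-6 M
At equilibrium [HA] = 0.1 − 7.41 × 10^-6 = 1.00 × 10^-1 M
Ka = [H+][A-]/[HA] = (7.41 × 10^-6)² / 1.00 × 10^-1 = 5.5 × 10^-10

Ka = 5.5 × 10^-10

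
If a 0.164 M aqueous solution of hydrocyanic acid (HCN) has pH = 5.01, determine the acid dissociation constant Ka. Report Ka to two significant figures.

[H+] = 10^(-5.01) = 9.77 × 10^-6 M
At equilibrium [HA] = 0.164 − 9.77 × 10^-6 = 1.64 × 10^-1 M
Ka = [H+][A-]/[HA] = (9.77 × 10^-6)² / 1.64 × 10^-1 = 5.8 × 10^-10

Ka = 5.8 × 10^-10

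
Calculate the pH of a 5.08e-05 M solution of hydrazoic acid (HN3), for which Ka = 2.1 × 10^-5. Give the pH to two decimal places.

pH = 4.62

HN3 ⇌ N3- + H+
From the ICE table, Ka = [H+]²/(5.08e-05 − [H+]) = 2.1 × 10^-5.
Here C₀/Ka ≈ 2.42, so the small-[H+] approximation fails. Use the quadratic:
[H+] = [−2.1e-05 + √(2.1e-05² + 4.27e-09)]/2 = 2.38 × 10^-5 M
pH = −log[H+] = −log(2.38 × 10^-5) = 4.62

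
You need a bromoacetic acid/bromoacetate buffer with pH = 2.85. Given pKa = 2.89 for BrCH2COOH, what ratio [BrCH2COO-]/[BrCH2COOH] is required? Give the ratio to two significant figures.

ratio = 0.91

pH = pKa + log(r) ⇒ log(r) = 2.85 − 2.89 = -0.04
r = [BrCH2COO-]/[BrCH2COOH] = 10^(-0.04) = 0.912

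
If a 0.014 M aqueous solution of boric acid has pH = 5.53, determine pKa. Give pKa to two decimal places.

[H+] = 10^(-5.53) = 2.95 × 10^-6 M
At equilibrium [HA] = 0.014 − 2.95 × 10^-6 = 1.40 × 10^-2 M
Ka = [H+][A-]/[HA] = (2.95 × 10^-6)² / 1.40 × 10^-2 = 6.22 × 10^-10
pKa = -log(6.22 × 10^-10) = 9.21

pKa = 9.21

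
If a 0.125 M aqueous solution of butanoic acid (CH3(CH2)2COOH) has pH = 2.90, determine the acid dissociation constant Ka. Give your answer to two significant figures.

Ka = 1.3 × 10^-5

[H+] = 10^(-2.90) = 1.26 × 10^-3 M
At equilibrium [HA] = 0.125 − 1.26 × 10^-3 = 1.24 × 10^-1 M
Ka = [H+][A-]/[HA] = (1.26 × 10^-3)² / 1.24 × 10^-1 = 1.3 × 10^-5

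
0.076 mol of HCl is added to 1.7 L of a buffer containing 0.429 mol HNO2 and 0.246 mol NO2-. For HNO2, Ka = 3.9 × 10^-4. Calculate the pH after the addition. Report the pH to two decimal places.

After neutralization: n(HNO2) = 0.505 mol, n(NO2-) = 0.17 mol.
pKa = −log(3.9 × 10^-4) = 3.409
pH = pKa + log([A⁻]/[HA]) = 3.409 + log(0.17/0.505) = 3.409 -0.473

pH = 2.94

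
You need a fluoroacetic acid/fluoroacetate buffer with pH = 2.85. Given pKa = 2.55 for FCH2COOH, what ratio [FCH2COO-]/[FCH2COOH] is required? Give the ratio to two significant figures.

pH = pKa + log(r) ⇒ log(r) = 2.85 − 2.55 = +0.30
r = [FCH2COO-]/[FCH2COOH] = 10^(+0.30) = 2

ratio = 2.0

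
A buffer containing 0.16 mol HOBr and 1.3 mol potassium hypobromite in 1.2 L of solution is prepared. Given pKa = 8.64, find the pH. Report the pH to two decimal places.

pH = pKa + log([A⁻]/[HA]) = 8.64 + log(1.3/0.16)
pH = 8.64 + (+0.910) = 9.55

pH = 9.55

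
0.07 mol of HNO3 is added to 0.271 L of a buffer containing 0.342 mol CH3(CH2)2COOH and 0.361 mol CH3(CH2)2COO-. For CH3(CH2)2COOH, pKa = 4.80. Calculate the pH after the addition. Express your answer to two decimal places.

After neutralization: n(CH3(CH2)2COOH) = 0.412 mol, n(CH3(CH2)2COO-) = 0.291 mol.
pH = pKa + log([A⁻]/[HA]) = 4.80 + log(0.291/0.412) = 4.80 -0.151

pH = 4.65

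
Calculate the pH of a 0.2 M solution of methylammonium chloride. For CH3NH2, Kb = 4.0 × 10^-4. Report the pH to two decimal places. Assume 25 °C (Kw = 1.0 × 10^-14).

CH3NH3+ is the conjugate acid of the weak base CH3NH2.
Ka = Kw/Kb = 1.0×10^-14 / 4.0 × 10^-4 = 2.50 × 10^-11
From the ICE table, Ka = [H+]²/(0.2 − [H+]) = 2.50 × 10^-11.
Neglecting [H+] in the denominator: [H+] = √(2.50 × 10^-11 × 0.2) = 2.24 × 10^-6 M
([H+]/C₀ = 0.0011% < 5%, so the approximation holds.)
pH = −log(2.24 × 10^-6) = 5.65

pH = 5.65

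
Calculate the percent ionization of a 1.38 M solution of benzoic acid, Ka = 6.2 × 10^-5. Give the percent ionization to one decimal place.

0.7%

C6H5COOH ⇌ C6H5COO- + H+; let x = [H+] at equilibrium.
x ≈ √(Ka·C₀) = √(6.2 × 10^-5 × 1.38) = 9.25 × 10^-3 M
Fraction ionized = 9.25 × 10^-3 / 1.38 = 0.0067 → 0.7%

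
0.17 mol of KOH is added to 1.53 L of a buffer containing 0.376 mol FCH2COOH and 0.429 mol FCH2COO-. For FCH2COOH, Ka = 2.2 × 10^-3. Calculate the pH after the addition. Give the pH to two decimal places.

pH = 3.12

OH- converts FCH2COOH to FCH2COO-: FCH2COOH → 0.206 mol, FCH2COO- → 0.599 mol.
pKa = −log(2.2 × 10^-3) = 2.658
pH = pKa + log(n_FCH2COO-/n_FCH2COOH) = 2.658 + log(0.599/0.206) = 2.658 + (+0.464)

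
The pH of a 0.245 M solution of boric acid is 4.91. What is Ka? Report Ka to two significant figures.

[H+] = 10^(-4.91) = 1.23 × 10^-5 M
At equilibrium [HA] = 0.245 − 1.23 × 10^-5 = 2.45 × 10^-1 M
Ka = [H+][A-]/[HA] = (1.23 × 10^-5)² / 2.45 × 10^-1 = 6.2 × 10^-10

Ka = 6.2 × 10^-10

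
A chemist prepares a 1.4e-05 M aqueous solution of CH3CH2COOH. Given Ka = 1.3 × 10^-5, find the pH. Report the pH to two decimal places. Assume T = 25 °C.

CH3CH2COOH ⇌ CH3CH2COO- + H+
From the ICE table, Ka = [H+]²/(1.4e-05 − [H+]) = 1.3 × 10^-5.
[H+] is not negligible relative to C₀; solve [H+]² + 1.3e-05·[H+] − 1.82e-10 = 0.
[H+] = (−Ka + √(Ka² + 4·Ka·C₀))/2 = 8.47 × 10^-6 M
pH = −log[H+] = −log(8.47 × 10^-6) = 5.07

pH = 5.07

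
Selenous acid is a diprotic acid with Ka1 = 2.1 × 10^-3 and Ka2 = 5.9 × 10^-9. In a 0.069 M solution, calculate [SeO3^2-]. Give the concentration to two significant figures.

First ionization gives [H+] ≈ [HSeO3-] = 1.10 × 10^-2 M.
Second step: Ka2 = [H+][SeO3^2-]/[HSeO3-] ≈ [SeO3^2-] (since [H+] ≈ [HSeO3-]).
So [SeO3^2-] ≈ Ka2.

5.9 × 10^-9 M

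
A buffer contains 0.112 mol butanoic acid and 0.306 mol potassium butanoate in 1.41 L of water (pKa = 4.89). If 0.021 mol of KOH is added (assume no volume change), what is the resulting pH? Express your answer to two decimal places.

OH- converts CH3(CH2)2COOH to CH3(CH2)2COO-: CH3(CH2)2COOH → 0.091 mol, CH3(CH2)2COO- → 0.327 mol.
pH = pKa + log(n_CH3(CH2)2COO-/n_CH3(CH2)2COOH) = 4.89 + log(0.327/0.091) = 4.89 + (+0.556)

pH = 5.45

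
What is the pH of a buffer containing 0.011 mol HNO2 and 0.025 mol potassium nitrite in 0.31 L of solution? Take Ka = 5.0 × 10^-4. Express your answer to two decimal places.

pKa = −log(5.0 × 10^-4) = 3.301
pH = pKa + log([A⁻]/[HA]) = 3.301 + log(0.025/0.011)
pH = 3.301 + (+0.357) = 3.66

pH = 3.66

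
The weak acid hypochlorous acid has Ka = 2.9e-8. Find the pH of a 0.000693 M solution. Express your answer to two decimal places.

pH = 5.35

HOCl ⇌ OCl- + H+
Ka = [H+]²/(0.000693 − [H+]) = 2.9 × 10^-8
Since Ka ≪ C₀, [H+] ≈ √(Ka·C₀) = 4.48 × 10^-6 M.
([H+]/C₀ = 0.65% < 5%, so the approximation holds.)
pH = −log(4.48 × 10^-6) = 5.35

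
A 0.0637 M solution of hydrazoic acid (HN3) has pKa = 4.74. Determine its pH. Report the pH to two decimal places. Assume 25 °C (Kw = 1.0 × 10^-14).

pH = 2.97

HN3 ⇌ N3- + H+
Ka = 10^(−4.74) = 1.82 × 10^-5
From the ICE table, Ka = [H+]²/(0.0637 − [H+]) = 1.82 × 10^-5.
Neglecting [H+] in the denominator: [H+] = √(1.82 × 10^-5 × 0.0637) = 1.08 × 10^-3 M
pH = −log[H+] = −log(1.08 × 10^-3) = 2.97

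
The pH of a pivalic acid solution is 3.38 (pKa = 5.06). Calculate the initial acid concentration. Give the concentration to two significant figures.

C₀ = 2.0 × 10^-2 M

[H+] = 10^(-3.38) = 4.17 × 10^-4 M = x
Ka = 10^(−5.06) = 8.71 × 10^-6
Ka = x²/(C₀ − x) ⇒ C₀ = x + x²/Ka
C₀ = 4.17 × 10^-4 + (4.17 × 10^-4)²/(8.71 × 10^-6) = 2.04 × 10^-2 M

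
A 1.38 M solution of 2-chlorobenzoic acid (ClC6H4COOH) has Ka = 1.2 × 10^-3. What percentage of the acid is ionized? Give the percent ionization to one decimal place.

2.9%

ClC6H4COOH ⇌ ClC6H4COO- + H+; let x = [H+] at equilibrium.
x ≈ √(Ka·C₀) = √(1.2 × 10^-3 × 1.38) = 4.07 × 10^-2 M
% ionization = x/C₀ × 100% = 4.07 × 10^-2/1.38 × 100% = 2.9%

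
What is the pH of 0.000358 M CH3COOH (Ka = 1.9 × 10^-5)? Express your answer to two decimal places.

CH3COOH ⇌ CH3COO- + H+
From the ICE table, Ka = [H+]²/(0.000358 − [H+]) = 1.9 × 10^-5.
Here C₀/Ka ≈ 18.8, so the small-[H+] approximation fails. Use the quadratic:
[H+] = (−Ka + √(Ka² + 4·Ka·C₀))/2 = 7.35 × 10^-5 M
pH = −log[H+] = −log(7.35 × 10^-5) = 4.13

pH = 4.13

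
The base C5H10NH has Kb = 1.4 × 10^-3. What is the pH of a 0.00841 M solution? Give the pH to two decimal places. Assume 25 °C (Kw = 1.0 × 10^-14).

pH = 11.45

C5H10NH + H2O ⇌ C5H10NH2+ + OH-
Kb = x²/(0.00841 − x) = 1.4 × 10^-3
x is not negligible relative to C₀; solve x² + 0.0014·x − 1.18e-05 = 0.
x = (−Kb + √(Kb² + 4·Kb·C₀))/2 = 2.80 × 10^-3 M
pOH = 2.55, so pH = 14.00 − pOH = 11.45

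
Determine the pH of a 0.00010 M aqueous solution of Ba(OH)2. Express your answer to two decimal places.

pH = 10.30

Ba(OH)2 is a strong base (each formula unit releases 2 OH-); [OH-] = 0.0002 M.
pOH = -log(0.0002) = 3.70
pH = 14.00 - 3.70 = 10.30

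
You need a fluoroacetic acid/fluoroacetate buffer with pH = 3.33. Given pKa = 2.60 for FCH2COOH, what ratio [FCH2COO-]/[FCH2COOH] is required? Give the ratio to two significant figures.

pH = pKa + log(r) ⇒ log(r) = 3.33 − 2.60 = +0.73
r = [FCH2COO-]/[FCH2COOH] = 10^(+0.73) = 5.37

ratio = 5.4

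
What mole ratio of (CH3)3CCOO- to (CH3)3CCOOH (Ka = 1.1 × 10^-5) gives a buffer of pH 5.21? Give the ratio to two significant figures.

ratio = 1.8

pKa = -log(1.1 × 10^-5) = 4.959
pH = pKa + log(r) ⇒ log(r) = 5.21 − 4.959 = +0.251
r = [(CH3)3CCOO-]/[(CH3)3CCOOH] = 10^(+0.251) = 1.78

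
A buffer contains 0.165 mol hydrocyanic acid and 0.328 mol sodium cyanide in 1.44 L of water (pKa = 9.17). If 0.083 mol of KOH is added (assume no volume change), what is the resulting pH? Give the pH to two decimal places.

pH = 9.87

After neutralization: n(HCN) = 0.082 mol, n(CN-) = 0.411 mol.
pH = pKa + log(n_CN-/n_HCN) = 9.17 + log(0.411/0.082) = 9.17 + (+0.700)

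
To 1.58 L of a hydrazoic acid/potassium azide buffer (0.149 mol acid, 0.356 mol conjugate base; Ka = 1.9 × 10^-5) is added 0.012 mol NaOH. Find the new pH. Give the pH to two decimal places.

OH- converts HN3 to N3-: HN3 → 0.137 mol, N3- → 0.368 mol.
pKa = −log(1.9 × 10^-5) = 4.721
Henderson–Hasselbalch with mole ratio 0.368/0.137: pH = 4.721 + (+0.429)

pH = 5.15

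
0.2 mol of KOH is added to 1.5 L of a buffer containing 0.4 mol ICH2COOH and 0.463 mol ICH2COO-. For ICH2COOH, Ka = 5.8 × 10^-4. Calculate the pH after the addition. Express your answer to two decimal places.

OH- converts ICH2COOH to ICH2COO-: ICH2COOH → 0.2 mol, ICH2COO- → 0.663 mol.
pKa = −log(5.8 × 10^-4) = 3.237
pH = pKa + log([A⁻]/[HA]) = 3.237 + log(0.663/0.2) = 3.237 +0.520

pH = 3.76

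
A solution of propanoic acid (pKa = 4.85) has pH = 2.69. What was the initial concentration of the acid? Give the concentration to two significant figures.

C₀ = 3.0 × 10^-1 M

[H+] = 10^(-2.69) = 2.04 × 10^-3 M = x
Ka = 10^(−4.85) = 1.41 × 10^-5
Ka = x²/(C₀ − x) ⇒ C₀ = x + x²/Ka
C₀ = 2.04 × 10^-3 + (2.04 × 10^-3)²/(1.41 × 10^-5) = 2.97 × 10^-1 M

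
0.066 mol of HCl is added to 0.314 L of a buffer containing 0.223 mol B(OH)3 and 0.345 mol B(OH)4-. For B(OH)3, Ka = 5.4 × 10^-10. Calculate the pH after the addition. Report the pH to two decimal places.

pH = 9.25

After neutralization: n(B(OH)3) = 0.289 mol, n(B(OH)4-) = 0.279 mol.
pKa = −log(5.4 × 10^-10) = 9.268
pH = pKa + log(n_B(OH)4-/n_B(OH)3) = 9.268 + log(0.279/0.289) = 9.268 + (-0.015)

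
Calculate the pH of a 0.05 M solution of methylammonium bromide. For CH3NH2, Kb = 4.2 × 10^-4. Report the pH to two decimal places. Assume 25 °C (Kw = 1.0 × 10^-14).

pH = 5.96

CH3NH3+ is the conjugate acid of the weak base CH3NH2.
Ka = Kw/Kb = 1.0×10^-14 / 4.2 × 10^-4 = 2.38 × 10^-11
Let x = [H+] at equilibrium. Ka = x²/(0.05 − x).
Since Ka ≪ C₀, x ≈ √(Ka·C₀) = 1.09 × 10^-6 M.
Check: 0.0022% ionized — well under 5%, approximation valid.
pH = −log(1.09 × 10^-6) = 5.96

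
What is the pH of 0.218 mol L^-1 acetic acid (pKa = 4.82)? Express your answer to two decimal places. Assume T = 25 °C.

CH3COOH ⇌ CH3COO- + H+
Ka = 10^(−4.82) = 1.51 × 10^-5
From the ICE table, Ka = x²/(0.218 − x) = 1.51 × 10^-5.
Since Ka ≪ C₀, x ≈ √(Ka·C₀) = 1.81 × 10^-3 M.
Check: 0.83% ionized — well under 5%, approximation valid.
pH = −log[H+] = −log(1.81 × 10^-3) = 2.74

pH = 2.74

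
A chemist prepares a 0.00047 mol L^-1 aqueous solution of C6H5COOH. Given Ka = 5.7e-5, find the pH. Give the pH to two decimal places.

pH = 3.86

C6H5COOH ⇌ C6H5COO- + H+
Ka = [H+]²/(0.00047 − [H+]) = 5.7 × 10^-5
The 5% rule fails; solving [H+]² + Ka·[H+] − Ka·C₀ = 0 exactly:
[H+] = [−5.7e-05 + √(5.7e-05² + 1.07e-07)]/2 = 1.38 × 10^-4 M
pH = −log(1.38 × 10^-4) = 3.86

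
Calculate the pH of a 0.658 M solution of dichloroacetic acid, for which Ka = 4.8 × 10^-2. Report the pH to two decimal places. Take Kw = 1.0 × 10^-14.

pH = 0.81

Cl2CHCOOH ⇌ Cl2CHCOO- + H+
Let x = [H+] at equilibrium. Ka = x²/(0.658 − x).
x is not negligible relative to C₀; solve x² + 0.048·x − 0.0316 = 0.
x = [−0.048 + √(0.048² + 0.126)]/2 = 1.55 × 10^-1 M
pH = −log(1.55 × 10^-1) = 0.81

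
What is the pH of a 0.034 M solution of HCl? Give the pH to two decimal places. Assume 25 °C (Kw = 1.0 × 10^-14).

HCl is a strong acid and dissociates completely, so [H+] = 0.034 M.
pH = -log(0.034) = 1.47

pH = 1.47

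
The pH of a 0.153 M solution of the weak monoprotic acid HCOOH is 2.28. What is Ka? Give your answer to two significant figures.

Ka = 1.9 × 10^-4

[H+] = 10^(-2.28) = 5.25 × 10^-3 M
At equilibrium [HA] = 0.153 − 5.25 × 10^-3 = 1.48 × 10^-1 M
Ka = [H+][A-]/[HA] = (5.25 × 10^-3)² / 1.48 × 10^-1 = 1.9 × 10^-4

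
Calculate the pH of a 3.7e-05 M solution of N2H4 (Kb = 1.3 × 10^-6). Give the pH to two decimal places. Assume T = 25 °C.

pH = 8.80

N2H4 + H2O ⇌ N2H5+ + OH-
From the ICE table, Kb = x²/(3.7e-05 − x) = 1.3 × 10^-6.
x is not negligible relative to C₀; solve x² + 1.3e-06·x − 4.81e-11 = 0.
x = (−Kb + √(Kb² + 4·Kb·C₀))/2 = 6.32 × 10^-6 M
pOH = 5.20, so pH = 14.00 − pOH = 8.80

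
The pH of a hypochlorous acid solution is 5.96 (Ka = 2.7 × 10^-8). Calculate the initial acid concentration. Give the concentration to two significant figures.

[H+] = 10^(-5.96) = 1.10 × 10^-6 M = x
Ka = x²/(C₀ − x) ⇒ C₀ = x + x²/Ka
C₀ = 1.10 × 10^-6 + (1.10 × 10^-6)²/(2.7 × 10^-8) = 4.59 × 10^-5 M

C₀ = 4.6 × 10^-5 M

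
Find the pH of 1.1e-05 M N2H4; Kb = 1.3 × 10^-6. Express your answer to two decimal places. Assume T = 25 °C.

N2H4 + H2O ⇌ N2H5+ + OH-
Let x = [OH-] at equilibrium. Kb = x²/(1.1e-05 − x).
x is not negligible relative to C₀; solve x² + 1.3e-06·x − 1.43e-11 = 0.
x = [−1.3e-06 + √(1.3e-06² + 5.72e-11)]/2 = 3.19 × 10^-6 M
pOH = −log(3.19 × 10^-6) = 5.50; pH = 14.00 − 5.50 = 8.50

pH = 8.50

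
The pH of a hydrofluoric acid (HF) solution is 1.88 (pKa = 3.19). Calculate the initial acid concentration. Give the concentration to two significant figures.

C₀ = 2.8 × 10^-1 M

[H+] = 10^(-1.88) = 1.32 × 10^-2 M = x
Ka = 10^(−3.19) = 6.46 × 10^-4
Ka = x²/(C₀ − x) ⇒ C₀ = x + x²/Ka
C₀ = 1.32 × 10^-2 + (1.32 × 10^-2)²/(6.46 × 10^-4) = 2.83 × 10^-1 M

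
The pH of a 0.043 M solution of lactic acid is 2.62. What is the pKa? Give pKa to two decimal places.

[H+] = 10^(-2.62) = 2.40 × 10^-3 M
At equilibrium [HA] = 0.043 − 2.40 × 10^-3 = 4.06 × 10^-2 M
Ka = [H+][A-]/[HA] = (2.40 × 10^-3)² / 4.06 × 10^-2 = 1.42 × 10^-4
pKa = -log(1.42 × 10^-4) = 3.85

pKa = 3.85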